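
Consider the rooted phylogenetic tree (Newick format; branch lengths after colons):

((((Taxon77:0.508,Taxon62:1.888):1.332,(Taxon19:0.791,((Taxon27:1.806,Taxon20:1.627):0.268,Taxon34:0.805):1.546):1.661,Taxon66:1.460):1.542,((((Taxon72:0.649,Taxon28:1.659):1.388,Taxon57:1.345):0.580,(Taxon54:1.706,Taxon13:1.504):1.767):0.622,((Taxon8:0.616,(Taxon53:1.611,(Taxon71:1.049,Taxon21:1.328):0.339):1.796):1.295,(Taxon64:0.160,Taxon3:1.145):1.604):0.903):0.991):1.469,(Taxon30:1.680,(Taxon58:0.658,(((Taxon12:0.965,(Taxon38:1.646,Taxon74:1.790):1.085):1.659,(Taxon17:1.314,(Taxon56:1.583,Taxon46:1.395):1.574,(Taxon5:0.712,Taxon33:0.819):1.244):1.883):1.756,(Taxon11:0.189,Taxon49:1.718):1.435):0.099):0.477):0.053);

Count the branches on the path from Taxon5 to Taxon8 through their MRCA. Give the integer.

12

The MRCA of Taxon5 and Taxon8 is the root of the tree.
From Taxon5 up to that node: 7 branches. From Taxon8 up to the same node: 5 branches. Total: 7 + 5 = 12.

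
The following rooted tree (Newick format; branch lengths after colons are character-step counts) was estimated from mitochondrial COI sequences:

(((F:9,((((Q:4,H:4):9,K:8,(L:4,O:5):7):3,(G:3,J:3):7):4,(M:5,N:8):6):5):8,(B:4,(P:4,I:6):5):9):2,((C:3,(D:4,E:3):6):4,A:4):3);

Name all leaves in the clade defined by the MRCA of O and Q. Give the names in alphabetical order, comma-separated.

Tracing O: it sits inside (L,O).
Tracing Q: it sits inside (Q,H).
The smallest clade enclosing both is ((Q,H),K,(L,O)); the answer is its 5 terminal taxa in alphabetical order.

H, K, L, O, Q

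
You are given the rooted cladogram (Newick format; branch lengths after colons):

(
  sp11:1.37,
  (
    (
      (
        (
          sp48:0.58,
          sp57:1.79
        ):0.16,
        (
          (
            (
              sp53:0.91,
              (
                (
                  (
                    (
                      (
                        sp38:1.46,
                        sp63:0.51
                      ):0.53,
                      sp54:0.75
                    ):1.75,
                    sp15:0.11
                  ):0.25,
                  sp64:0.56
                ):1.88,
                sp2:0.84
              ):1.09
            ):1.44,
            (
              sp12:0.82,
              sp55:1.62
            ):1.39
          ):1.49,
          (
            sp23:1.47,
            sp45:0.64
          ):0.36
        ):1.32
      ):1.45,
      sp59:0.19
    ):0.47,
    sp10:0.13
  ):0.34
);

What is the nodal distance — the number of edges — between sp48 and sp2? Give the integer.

The MRCA of sp48 and sp2 is the node subtending ((sp48,sp57),(((sp53,(((((sp38,sp63),sp54),sp15),sp64),sp2)),(sp12,sp55)),(sp23,sp45))).
From sp48 up to that node: 2 branches. From sp2 up to the same node: 5 branches. Total: 2 + 5 = 7.

7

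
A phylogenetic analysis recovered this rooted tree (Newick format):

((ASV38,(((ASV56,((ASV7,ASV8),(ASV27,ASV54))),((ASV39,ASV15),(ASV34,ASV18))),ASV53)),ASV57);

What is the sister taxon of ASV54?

ASV27

ASV54 attaches to the tree at the node subtending (ASV27,ASV54).
The other lineage descending from that same node — the sister group — is the single tip ASV27.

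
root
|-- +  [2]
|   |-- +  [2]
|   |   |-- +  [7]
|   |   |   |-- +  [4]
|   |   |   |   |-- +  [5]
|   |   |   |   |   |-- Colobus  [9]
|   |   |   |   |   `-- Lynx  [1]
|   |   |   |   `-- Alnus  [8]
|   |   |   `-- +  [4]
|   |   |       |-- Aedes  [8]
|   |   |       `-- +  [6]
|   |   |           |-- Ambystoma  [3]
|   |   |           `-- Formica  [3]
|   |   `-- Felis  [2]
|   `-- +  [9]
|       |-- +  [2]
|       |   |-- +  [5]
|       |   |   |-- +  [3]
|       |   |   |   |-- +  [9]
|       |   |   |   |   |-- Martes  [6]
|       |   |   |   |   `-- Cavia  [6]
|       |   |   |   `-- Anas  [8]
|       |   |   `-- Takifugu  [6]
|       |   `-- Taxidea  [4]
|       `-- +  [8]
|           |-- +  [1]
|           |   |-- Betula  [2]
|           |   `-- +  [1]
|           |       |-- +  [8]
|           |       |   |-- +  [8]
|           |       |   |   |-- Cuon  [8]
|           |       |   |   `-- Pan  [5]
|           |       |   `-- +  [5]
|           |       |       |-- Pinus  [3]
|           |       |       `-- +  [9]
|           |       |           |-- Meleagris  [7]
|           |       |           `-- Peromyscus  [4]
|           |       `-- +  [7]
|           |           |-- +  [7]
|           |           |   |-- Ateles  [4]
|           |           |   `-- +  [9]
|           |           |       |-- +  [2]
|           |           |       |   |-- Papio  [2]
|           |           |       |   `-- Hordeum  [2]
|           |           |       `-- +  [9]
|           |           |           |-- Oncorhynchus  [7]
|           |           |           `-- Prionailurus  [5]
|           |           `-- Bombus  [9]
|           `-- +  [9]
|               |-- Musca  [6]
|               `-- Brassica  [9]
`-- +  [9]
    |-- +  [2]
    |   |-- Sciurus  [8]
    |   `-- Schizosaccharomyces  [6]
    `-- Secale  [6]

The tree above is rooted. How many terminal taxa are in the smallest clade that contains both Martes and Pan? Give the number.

19

The MRCA of Martes and Pan is the node subtending (((((Martes,Cavia),Anas),Takifugu),Taxidea),((Betula,(((Cuon,Pan),(Pinus,(Meleagris,Peromyscus))),((Ateles,((Papio,Hordeum),(Oncorhynchus,Prionailurus))),Bombus))),(Musca,Brassica))).
That clade contains 19 terminal taxa: Anas, Ateles, Betula, Bombus, Brassica, Cavia, Cuon, Hordeum, Martes, Meleagris, Musca, Oncorhynchus, Pan, Papio, Peromyscus, Pinus, Prionailurus, Takifugu, Taxidea.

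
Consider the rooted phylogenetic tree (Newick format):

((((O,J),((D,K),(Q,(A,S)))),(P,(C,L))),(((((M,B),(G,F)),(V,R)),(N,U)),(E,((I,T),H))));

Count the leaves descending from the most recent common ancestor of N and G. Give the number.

8

The MRCA of N and G is the node subtending ((((M,B),(G,F)),(V,R)),(N,U)).
That clade contains 8 terminal taxa: B, F, G, M, N, R, U, V.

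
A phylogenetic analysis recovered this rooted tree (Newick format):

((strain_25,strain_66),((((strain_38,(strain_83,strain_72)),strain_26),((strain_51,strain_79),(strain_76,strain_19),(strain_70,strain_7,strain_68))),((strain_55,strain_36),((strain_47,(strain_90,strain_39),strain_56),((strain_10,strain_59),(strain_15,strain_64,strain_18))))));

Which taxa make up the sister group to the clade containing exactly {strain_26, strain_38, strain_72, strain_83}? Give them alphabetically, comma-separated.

strain_19, strain_51, strain_68, strain_7, strain_70, strain_76, strain_79

The clade containing exactly {strain_26, strain_38, strain_72, strain_83} attaches to the tree at the node subtending (((strain_38,(strain_83,strain_72)),strain_26),((strain_51,strain_79),(strain_76,strain_19),(strain_70,strain_7,strain_68))).
The other lineage descending from that same node — the sister group — is ((strain_51,strain_79),(strain_76,strain_19),(strain_70,strain_7,strain_68)); its 7 tips in alphabetical order are the answer.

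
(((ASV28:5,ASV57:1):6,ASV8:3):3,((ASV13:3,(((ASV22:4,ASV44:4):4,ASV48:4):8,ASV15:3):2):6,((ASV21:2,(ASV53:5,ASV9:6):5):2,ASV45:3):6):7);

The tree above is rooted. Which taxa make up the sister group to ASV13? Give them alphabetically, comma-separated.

ASV15, ASV22, ASV44, ASV48

ASV13 attaches to the tree at the node subtending (ASV13,(((ASV22,ASV44),ASV48),ASV15)).
The other lineage descending from that same node — the sister group — is (((ASV22,ASV44),ASV48),ASV15); its 4 tips in alphabetical order are the answer.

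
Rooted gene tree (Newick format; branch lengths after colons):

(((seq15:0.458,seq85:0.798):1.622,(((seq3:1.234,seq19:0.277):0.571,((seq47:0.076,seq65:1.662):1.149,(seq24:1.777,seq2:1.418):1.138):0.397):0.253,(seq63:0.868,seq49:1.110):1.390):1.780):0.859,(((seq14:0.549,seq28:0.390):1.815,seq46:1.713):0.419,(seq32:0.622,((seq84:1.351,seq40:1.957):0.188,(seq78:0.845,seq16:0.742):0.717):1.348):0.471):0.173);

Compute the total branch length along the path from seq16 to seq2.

9.296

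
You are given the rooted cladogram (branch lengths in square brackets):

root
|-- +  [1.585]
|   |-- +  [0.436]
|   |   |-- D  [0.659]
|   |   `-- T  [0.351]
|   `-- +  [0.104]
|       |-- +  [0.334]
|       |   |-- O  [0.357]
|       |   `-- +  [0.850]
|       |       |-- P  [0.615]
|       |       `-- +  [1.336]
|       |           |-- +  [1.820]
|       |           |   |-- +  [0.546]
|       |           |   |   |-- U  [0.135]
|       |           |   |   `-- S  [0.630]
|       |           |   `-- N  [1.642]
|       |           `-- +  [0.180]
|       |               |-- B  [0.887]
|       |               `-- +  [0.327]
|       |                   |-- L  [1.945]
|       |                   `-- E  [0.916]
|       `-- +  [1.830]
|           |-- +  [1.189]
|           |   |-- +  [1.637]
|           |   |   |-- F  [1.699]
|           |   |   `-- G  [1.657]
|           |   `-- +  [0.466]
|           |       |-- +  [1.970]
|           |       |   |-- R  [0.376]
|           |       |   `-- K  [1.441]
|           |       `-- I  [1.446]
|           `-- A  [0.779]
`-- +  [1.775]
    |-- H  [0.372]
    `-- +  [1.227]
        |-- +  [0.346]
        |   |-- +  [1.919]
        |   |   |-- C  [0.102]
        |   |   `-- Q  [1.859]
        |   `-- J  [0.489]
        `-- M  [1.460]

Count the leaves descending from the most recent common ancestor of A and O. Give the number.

The MRCA of A and O is the node subtending ((O,(P,(((U,S),N),(B,(L,E))))),(((F,G),((R,K),I)),A)).
That clade contains 14 terminal taxa: A, B, E, F, G, I, K, L, N, O, P, R, S, U.

14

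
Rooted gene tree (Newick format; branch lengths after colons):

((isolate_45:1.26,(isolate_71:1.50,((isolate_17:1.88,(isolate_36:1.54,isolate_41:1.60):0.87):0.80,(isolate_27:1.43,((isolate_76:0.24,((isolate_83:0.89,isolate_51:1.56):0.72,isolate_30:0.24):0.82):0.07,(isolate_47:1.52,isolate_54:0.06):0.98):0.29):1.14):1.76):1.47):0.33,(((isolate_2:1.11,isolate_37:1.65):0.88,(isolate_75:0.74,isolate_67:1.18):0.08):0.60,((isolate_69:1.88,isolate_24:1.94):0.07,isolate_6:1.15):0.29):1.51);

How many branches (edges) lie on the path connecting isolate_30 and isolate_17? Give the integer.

7

The MRCA of isolate_30 and isolate_17 is the node subtending ((isolate_17,(isolate_36,isolate_41)),(isolate_27,((isolate_76,((isolate_83,isolate_51),isolate_30)),(isolate_47,isolate_54)))).
From isolate_30 up to that node: 5 branches. From isolate_17 up to the same node: 2 branches. Total: 5 + 2 = 7.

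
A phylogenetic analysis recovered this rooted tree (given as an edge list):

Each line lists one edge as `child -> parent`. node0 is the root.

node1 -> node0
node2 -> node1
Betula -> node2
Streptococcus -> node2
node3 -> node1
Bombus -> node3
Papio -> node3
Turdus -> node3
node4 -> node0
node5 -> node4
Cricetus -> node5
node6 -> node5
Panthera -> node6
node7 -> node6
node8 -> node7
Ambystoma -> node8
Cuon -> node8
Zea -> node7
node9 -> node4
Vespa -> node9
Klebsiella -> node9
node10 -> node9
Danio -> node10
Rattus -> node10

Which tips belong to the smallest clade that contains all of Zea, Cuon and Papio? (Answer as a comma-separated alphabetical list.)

Tracing Zea: it sits inside ((Ambystoma,Cuon),Zea).
Tracing Cuon: it sits inside (Ambystoma,Cuon).
Tracing Papio: it sits inside (Bombus,Papio,Turdus).
The smallest clade enclosing all 3 is the whole tree (their MRCA is the root), so the answer is all 14 tips in alphabetical order.

Ambystoma, Betula, Bombus, Cricetus, Cuon, Danio, Klebsiella, Panthera, Papio, Rattus, Streptococcus, Turdus, Vespa, Zea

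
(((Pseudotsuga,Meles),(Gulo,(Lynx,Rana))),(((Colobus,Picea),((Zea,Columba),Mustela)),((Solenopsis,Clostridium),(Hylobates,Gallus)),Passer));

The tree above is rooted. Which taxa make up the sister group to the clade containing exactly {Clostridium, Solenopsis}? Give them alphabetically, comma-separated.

Gallus, Hylobates

The clade containing exactly {Clostridium, Solenopsis} attaches to the tree at the node subtending ((Solenopsis,Clostridium),(Hylobates,Gallus)).
The other lineage descending from that same node — the sister group — is (Hylobates,Gallus); its 2 tips in alphabetical order are the answer.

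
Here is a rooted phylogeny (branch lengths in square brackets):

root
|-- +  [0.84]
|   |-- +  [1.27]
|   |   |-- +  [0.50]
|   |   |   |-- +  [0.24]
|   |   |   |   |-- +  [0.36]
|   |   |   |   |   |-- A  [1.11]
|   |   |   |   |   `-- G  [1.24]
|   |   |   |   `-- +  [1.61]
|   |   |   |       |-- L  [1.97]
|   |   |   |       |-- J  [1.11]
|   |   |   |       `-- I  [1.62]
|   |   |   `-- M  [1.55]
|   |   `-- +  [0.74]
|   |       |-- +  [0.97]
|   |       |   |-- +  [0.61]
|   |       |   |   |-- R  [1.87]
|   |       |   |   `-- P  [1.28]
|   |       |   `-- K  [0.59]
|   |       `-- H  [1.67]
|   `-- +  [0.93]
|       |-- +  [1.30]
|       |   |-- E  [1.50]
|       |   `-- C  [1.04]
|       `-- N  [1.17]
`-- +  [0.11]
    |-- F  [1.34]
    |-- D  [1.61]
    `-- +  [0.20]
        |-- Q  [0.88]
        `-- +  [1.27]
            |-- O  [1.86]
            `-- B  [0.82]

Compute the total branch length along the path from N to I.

7.34

The path runs N → … → MRCA → … → I; the MRCA is the node subtending (((((A,G),(L,J,I)),M),(((R,P),K),H)),((E,C),N)).
Branch lengths along that path: 1.17 + 0.93 + 1.27 + 0.50 + 0.24 + 1.61 + 1.62 = 7.34.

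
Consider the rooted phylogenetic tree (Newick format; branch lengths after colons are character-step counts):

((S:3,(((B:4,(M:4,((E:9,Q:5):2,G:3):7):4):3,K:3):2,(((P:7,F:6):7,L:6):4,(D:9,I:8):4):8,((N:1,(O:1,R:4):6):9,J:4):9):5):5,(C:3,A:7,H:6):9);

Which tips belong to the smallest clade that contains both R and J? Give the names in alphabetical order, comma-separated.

Tracing R: it sits inside (O,R).
Tracing J: it sits inside ((N,(O,R)),J).
The smallest clade enclosing both is ((N,(O,R)),J); the answer is its 4 terminal taxa in alphabetical order.

J, N, O, R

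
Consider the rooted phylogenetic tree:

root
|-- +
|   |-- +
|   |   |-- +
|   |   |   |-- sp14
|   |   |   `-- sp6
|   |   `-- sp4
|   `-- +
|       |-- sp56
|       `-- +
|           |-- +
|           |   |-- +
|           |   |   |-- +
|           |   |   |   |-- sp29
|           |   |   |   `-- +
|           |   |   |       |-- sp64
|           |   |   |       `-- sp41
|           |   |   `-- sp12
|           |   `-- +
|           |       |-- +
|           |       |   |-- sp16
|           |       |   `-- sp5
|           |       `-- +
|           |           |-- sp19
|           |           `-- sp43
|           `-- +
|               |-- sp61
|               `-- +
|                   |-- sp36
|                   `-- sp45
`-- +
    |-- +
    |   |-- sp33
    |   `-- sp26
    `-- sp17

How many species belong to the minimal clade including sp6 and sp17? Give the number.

18

The MRCA of sp6 and sp17 is the root, so the clade is the entire tree.
That clade contains 18 terminal taxa: sp12, sp14, sp16, sp17, sp19, sp26, sp29, sp33, sp36, sp4, sp41, sp43, sp45, sp5, sp56, sp6, sp61, sp64.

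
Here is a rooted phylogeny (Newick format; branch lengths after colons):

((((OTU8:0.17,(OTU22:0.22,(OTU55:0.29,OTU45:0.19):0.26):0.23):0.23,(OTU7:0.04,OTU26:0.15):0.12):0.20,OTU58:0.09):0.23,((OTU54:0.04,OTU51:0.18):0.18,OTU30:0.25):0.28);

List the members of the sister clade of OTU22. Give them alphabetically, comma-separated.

OTU45, OTU55

OTU22 attaches to the tree at the node subtending (OTU22,(OTU55,OTU45)).
The other lineage descending from that same node — the sister group — is (OTU55,OTU45); its 2 tips in alphabetical order are the answer.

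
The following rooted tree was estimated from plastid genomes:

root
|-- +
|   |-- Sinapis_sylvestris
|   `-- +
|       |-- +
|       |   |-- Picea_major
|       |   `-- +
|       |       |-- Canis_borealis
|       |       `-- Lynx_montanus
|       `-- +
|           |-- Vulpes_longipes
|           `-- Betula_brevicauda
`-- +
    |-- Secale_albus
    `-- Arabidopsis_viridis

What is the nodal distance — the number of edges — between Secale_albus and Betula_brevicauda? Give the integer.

The MRCA of Secale_albus and Betula_brevicauda is the root of the tree.
From Secale_albus up to that node: 2 branches. From Betula_brevicauda up to the same node: 4 branches. Total: 2 + 4 = 6.

6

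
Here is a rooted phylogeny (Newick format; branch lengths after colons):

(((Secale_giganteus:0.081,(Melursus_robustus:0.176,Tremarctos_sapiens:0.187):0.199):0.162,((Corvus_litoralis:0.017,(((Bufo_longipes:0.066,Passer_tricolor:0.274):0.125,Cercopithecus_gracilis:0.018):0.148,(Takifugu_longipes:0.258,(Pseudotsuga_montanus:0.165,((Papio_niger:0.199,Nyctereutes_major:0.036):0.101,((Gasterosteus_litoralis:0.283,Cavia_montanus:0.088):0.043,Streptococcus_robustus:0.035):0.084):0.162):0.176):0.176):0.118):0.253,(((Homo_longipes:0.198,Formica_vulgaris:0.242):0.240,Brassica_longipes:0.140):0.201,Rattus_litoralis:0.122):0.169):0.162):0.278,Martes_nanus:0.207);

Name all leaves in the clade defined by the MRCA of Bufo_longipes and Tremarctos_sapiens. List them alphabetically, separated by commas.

Tracing Bufo_longipes: it sits inside (Bufo_longipes,Passer_tricolor).
Tracing Tremarctos_sapiens: it sits inside (Melursus_robustus,Tremarctos_sapiens).
The smallest clade enclosing both is ((Secale_giganteus,(Melursus_robustus,Tremarctos_sapiens)),((Corvus_litoralis,(((Bufo_longipes,Passer_tricolor),Cercopithecus_gracilis),(Takifugu_longipes,(Pseudotsuga_montanus,((Papio_niger,Nyctereutes_major),((Gasterosteus_litoralis,Cavia_montanus),Streptococcus_robustus)))))),(((Homo_longipes,Formica_vulgaris),Brassica_longipes),Rattus_litoralis))); the answer is its 18 terminal taxa in alphabetical order.

Brassica_longipes, Bufo_longipes, Cavia_montanus, Cercopithecus_gracilis, Corvus_litoralis, Formica_vulgaris, Gasterosteus_litoralis, Homo_longipes, Melursus_robustus, Nyctereutes_major, Papio_niger, Passer_tricolor, Pseudotsuga_montanus, Rattus_litoralis, Secale_giganteus, Streptococcus_robustus, Takifugu_longipes, Tremarctos_sapiens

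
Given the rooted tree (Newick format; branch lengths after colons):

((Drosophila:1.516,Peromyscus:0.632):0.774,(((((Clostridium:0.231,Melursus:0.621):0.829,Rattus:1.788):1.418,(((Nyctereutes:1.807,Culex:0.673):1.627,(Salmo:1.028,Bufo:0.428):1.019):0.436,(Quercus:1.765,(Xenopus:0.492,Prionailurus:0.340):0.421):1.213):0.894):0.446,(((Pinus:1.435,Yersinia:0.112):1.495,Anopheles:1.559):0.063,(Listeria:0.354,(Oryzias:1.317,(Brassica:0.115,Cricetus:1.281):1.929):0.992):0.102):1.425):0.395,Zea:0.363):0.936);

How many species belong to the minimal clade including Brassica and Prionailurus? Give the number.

17

The MRCA of Brassica and Prionailurus is the node subtending ((((Clostridium,Melursus),Rattus),(((Nyctereutes,Culex),(Salmo,Bufo)),(Quercus,(Xenopus,Prionailurus)))),(((Pinus,Yersinia),Anopheles),(Listeria,(Oryzias,(Brassica,Cricetus))))).
That clade contains 17 terminal taxa: Anopheles, Brassica, Bufo, Clostridium, Cricetus, Culex, Listeria, Melursus, Nyctereutes, Oryzias, Pinus, Prionailurus, Quercus, Rattus, Salmo, Xenopus, Yersinia.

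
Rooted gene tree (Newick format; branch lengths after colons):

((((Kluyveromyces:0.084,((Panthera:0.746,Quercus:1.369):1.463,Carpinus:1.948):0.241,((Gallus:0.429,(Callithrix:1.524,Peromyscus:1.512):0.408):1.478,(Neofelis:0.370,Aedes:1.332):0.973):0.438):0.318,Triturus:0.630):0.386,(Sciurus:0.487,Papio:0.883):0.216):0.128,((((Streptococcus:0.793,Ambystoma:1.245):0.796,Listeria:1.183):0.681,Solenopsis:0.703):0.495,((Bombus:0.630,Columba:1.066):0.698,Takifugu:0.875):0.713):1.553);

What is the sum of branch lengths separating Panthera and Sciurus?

The path runs Panthera → … → MRCA → … → Sciurus; the MRCA is the node subtending (((Kluyveromyces,((Panthera,Quercus),Carpinus),((Gallus,(Callithrix,Peromyscus)),(Neofelis,Aedes))),Triturus),(Sciurus,Papio)).
Branch lengths along that path: 0.746 + 1.463 + 0.241 + 0.318 + 0.386 + 0.216 + 0.487 = 3.857.

3.857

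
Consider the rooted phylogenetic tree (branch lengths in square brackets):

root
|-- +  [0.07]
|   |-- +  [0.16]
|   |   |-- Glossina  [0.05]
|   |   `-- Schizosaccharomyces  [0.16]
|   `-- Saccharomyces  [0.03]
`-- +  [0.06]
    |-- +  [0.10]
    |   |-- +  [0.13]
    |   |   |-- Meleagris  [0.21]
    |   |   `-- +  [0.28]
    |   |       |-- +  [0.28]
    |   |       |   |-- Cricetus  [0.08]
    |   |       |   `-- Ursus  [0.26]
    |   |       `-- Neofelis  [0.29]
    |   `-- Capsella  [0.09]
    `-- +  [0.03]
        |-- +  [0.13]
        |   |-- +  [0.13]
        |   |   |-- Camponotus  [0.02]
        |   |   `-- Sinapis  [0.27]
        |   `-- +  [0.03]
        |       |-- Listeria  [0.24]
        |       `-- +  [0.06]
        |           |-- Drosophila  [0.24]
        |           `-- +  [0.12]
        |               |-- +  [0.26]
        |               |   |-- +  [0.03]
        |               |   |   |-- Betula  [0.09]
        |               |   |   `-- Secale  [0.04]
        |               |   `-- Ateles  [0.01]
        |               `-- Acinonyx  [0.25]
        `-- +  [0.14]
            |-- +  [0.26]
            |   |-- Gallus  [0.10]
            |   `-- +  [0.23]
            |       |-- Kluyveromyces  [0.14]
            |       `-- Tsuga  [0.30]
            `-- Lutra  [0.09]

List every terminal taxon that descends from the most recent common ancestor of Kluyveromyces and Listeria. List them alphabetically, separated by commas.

Acinonyx, Ateles, Betula, Camponotus, Drosophila, Gallus, Kluyveromyces, Listeria, Lutra, Secale, Sinapis, Tsuga

Tracing Kluyveromyces: it sits inside (Kluyveromyces,Tsuga).
Tracing Listeria: it sits inside (Listeria,(Drosophila,(((Betula,Secale),Ateles),Acinonyx))).
The smallest clade enclosing both is (((Camponotus,Sinapis),(Listeria,(Drosophila,(((Betula,Secale),Ateles),Acinonyx)))),((Gallus,(Kluyveromyces,Tsuga)),Lutra)); the answer is its 12 terminal taxa in alphabetical order.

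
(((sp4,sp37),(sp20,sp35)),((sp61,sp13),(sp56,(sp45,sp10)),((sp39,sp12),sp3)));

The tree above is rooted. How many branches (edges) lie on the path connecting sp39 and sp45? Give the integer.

6

The MRCA of sp39 and sp45 is the node subtending ((sp61,sp13),(sp56,(sp45,sp10)),((sp39,sp12),sp3)).
From sp39 up to that node: 3 branches. From sp45 up to the same node: 3 branches. Total: 3 + 3 = 6.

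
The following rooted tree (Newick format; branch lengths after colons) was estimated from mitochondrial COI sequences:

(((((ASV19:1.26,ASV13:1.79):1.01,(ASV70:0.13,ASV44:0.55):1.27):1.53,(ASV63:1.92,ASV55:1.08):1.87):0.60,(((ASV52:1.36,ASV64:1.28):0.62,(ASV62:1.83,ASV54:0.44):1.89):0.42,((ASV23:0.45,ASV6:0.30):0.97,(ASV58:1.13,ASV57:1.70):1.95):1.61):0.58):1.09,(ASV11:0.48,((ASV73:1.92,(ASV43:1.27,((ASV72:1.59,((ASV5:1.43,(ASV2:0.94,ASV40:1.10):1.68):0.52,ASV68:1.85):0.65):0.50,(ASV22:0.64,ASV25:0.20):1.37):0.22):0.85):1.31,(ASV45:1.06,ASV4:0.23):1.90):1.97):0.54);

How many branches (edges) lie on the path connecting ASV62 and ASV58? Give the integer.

The MRCA of ASV62 and ASV58 is the node subtending (((ASV52,ASV64),(ASV62,ASV54)),((ASV23,ASV6),(ASV58,ASV57))).
From ASV62 up to that node: 3 branches. From ASV58 up to the same node: 3 branches. Total: 3 + 3 = 6.

6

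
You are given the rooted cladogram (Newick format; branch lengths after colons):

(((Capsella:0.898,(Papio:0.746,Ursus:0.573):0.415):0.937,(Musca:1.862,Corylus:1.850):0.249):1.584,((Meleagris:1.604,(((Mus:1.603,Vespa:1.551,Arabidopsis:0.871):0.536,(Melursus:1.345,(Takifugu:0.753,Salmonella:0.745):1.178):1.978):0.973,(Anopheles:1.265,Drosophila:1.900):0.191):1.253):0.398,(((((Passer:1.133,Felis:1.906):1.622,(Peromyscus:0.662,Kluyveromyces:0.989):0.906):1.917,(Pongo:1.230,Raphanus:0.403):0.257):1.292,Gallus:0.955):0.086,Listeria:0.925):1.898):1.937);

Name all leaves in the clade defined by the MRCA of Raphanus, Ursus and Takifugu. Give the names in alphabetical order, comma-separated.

Anopheles, Arabidopsis, Capsella, Corylus, Drosophila, Felis, Gallus, Kluyveromyces, Listeria, Meleagris, Melursus, Mus, Musca, Papio, Passer, Peromyscus, Pongo, Raphanus, Salmonella, Takifugu, Ursus, Vespa

Tracing Raphanus: it sits inside (Pongo,Raphanus).
Tracing Ursus: it sits inside (Papio,Ursus).
Tracing Takifugu: it sits inside (Takifugu,Salmonella).
The smallest clade enclosing all 3 is the whole tree (their MRCA is the root), so the answer is all 22 tips in alphabetical order.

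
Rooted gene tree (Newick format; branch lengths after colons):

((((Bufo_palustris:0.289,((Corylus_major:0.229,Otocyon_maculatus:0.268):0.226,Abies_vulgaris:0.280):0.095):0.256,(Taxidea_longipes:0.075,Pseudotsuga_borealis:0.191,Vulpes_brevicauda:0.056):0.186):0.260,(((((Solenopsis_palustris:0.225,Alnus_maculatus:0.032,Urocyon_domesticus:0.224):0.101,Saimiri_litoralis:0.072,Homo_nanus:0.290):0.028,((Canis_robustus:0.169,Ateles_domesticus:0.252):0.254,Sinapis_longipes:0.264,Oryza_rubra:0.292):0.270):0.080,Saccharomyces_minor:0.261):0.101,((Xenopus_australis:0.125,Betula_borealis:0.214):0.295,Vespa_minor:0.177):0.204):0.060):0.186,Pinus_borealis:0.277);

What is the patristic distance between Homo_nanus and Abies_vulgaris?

1.450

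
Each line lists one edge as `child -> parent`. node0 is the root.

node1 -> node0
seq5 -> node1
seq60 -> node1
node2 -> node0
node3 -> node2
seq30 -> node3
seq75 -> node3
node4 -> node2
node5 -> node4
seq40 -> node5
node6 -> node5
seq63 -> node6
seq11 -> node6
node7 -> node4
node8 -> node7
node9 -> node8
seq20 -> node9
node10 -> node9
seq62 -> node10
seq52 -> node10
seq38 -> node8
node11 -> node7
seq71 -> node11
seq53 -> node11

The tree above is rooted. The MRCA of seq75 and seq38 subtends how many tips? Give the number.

11

The MRCA of seq75 and seq38 is the node subtending ((seq30,seq75),((seq40,(seq63,seq11)),(((seq20,(seq62,seq52)),seq38),(seq71,seq53)))).
That clade contains 11 terminal taxa: seq11, seq20, seq30, seq38, seq40, seq52, seq53, seq62, seq63, seq71, seq75.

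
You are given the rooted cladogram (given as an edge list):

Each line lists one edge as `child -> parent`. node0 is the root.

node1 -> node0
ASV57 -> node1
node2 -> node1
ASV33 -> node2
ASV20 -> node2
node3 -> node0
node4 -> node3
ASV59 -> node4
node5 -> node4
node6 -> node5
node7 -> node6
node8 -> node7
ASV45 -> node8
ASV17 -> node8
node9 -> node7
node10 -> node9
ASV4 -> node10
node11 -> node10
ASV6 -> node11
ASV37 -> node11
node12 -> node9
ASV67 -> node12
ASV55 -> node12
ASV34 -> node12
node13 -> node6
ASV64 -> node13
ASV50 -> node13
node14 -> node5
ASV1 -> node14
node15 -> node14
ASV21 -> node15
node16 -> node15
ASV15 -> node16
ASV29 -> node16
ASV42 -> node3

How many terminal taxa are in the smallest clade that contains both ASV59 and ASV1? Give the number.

The MRCA of ASV59 and ASV1 is the node subtending (ASV59,((((ASV45,ASV17),((ASV4,(ASV6,ASV37)),(ASV67,ASV55,ASV34))),(ASV64,ASV50)),(ASV1,(ASV21,(ASV15,ASV29))))).
That clade contains 15 terminal taxa: ASV1, ASV15, ASV17, ASV21, ASV29, ASV34, ASV37, ASV4, ASV45, ASV50, ASV55, ASV59, ASV6, ASV64, ASV67.

15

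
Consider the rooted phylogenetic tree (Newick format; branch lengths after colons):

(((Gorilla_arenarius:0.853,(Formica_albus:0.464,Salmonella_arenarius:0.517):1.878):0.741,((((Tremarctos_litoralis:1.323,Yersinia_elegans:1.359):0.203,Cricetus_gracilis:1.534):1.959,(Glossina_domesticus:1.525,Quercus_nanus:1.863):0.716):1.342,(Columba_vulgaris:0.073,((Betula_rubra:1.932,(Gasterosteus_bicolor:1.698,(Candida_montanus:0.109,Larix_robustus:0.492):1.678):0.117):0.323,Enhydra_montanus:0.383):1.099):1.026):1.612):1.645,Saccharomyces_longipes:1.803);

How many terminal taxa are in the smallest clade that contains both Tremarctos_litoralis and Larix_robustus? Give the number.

11

The MRCA of Tremarctos_litoralis and Larix_robustus is the node subtending ((((Tremarctos_litoralis,Yersinia_elegans),Cricetus_gracilis),(Glossina_domesticus,Quercus_nanus)),(Columba_vulgaris,((Betula_rubra,(Gasterosteus_bicolor,(Candida_montanus,Larix_robustus))),Enhydra_montanus))).
That clade contains 11 terminal taxa: Betula_rubra, Candida_montanus, Columba_vulgaris, Cricetus_gracilis, Enhydra_montanus, Gasterosteus_bicolor, Glossina_domesticus, Larix_robustus, Quercus_nanus, Tremarctos_litoralis, Yersinia_elegans.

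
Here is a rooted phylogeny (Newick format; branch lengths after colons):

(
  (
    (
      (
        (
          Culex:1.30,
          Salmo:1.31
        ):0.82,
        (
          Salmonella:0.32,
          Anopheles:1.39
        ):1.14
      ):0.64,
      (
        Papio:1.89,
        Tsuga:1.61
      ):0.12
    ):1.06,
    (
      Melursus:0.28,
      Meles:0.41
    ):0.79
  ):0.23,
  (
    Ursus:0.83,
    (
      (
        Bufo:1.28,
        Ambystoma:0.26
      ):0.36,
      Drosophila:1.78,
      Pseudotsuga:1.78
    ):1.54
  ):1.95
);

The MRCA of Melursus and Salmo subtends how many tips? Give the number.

The MRCA of Melursus and Salmo is the node subtending ((((Culex,Salmo),(Salmonella,Anopheles)),(Papio,Tsuga)),(Melursus,Meles)).
That clade contains 8 terminal taxa: Anopheles, Culex, Meles, Melursus, Papio, Salmo, Salmonella, Tsuga.

8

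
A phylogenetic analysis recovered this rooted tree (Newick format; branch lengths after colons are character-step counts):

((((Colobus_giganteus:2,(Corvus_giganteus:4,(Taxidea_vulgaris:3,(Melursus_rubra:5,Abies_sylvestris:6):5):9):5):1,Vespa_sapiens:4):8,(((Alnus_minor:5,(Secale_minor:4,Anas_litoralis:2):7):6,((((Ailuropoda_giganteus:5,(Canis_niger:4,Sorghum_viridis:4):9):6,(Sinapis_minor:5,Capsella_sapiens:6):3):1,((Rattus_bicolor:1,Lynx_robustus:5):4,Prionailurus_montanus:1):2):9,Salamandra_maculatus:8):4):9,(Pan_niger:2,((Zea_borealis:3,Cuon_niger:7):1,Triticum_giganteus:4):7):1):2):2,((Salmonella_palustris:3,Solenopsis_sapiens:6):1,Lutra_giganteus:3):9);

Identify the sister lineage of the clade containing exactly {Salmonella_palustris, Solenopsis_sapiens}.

The clade containing exactly {Salmonella_palustris, Solenopsis_sapiens} attaches to the tree at the node subtending ((Salmonella_palustris,Solenopsis_sapiens),Lutra_giganteus).
The other lineage descending from that same node — the sister group — is the single tip Lutra_giganteus.

Lutra_giganteus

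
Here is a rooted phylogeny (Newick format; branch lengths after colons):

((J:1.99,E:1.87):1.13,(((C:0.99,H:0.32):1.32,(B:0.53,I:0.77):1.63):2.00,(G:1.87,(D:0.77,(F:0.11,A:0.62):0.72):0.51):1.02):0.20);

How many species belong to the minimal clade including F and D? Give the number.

The MRCA of F and D is the node subtending (D,(F,A)).
That clade contains 3 terminal taxa: A, D, F.

3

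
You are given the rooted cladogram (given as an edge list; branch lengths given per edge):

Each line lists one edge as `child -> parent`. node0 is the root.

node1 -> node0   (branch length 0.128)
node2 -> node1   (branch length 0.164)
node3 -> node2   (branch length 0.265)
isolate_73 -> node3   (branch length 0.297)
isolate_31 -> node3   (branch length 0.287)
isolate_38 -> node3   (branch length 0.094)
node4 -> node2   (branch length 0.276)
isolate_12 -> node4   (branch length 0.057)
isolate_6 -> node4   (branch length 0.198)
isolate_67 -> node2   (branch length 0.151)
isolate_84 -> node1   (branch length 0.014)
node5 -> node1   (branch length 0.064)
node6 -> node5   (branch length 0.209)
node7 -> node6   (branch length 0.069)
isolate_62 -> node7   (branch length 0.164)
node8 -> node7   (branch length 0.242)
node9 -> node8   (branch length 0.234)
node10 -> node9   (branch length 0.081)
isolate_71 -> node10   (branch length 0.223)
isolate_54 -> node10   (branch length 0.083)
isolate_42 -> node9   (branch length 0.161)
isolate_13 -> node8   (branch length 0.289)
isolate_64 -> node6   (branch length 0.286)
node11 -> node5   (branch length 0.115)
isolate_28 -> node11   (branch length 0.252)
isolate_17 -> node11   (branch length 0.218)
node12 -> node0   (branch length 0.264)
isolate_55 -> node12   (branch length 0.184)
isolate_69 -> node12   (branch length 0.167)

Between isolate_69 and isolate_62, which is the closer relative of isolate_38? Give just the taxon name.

The MRCA of isolate_38 and isolate_62 subtends (((isolate_73,isolate_31,isolate_38),(isolate_12,isolate_6),isolate_67),isolate_84,(((isolate_62,(((isolate_71,isolate_54),isolate_42),isolate_13)),isolate_64),(isolate_28,isolate_17))) (15 taxa).
The MRCA of isolate_38 and isolate_69 is the root, subtending the entire tree (17 taxa).
The first is nested inside the second, so isolate_38 shares a more recent common ancestor with isolate_62.

isolate_62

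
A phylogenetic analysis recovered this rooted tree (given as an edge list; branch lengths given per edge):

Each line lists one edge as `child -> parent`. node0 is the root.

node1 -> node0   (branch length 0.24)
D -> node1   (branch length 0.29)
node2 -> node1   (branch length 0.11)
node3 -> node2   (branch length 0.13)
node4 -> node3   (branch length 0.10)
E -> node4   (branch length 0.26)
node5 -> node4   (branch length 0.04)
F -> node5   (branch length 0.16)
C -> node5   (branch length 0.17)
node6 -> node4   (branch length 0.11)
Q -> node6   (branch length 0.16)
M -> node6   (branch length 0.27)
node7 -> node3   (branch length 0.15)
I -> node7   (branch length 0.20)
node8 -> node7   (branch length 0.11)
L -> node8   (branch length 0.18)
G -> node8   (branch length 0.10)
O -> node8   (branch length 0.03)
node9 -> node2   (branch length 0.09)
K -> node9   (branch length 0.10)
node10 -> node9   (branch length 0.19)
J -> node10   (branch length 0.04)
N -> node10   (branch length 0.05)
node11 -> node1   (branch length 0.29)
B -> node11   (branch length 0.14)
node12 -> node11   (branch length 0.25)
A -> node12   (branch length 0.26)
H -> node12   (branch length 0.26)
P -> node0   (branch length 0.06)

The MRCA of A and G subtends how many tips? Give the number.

The MRCA of A and G is the node subtending (D,(((E,(F,C),(Q,M)),(I,(L,G,O))),(K,(J,N))),(B,(A,H))).
That clade contains 16 terminal taxa: A, B, C, D, E, F, G, H, I, J, K, L, M, N, O, Q.

16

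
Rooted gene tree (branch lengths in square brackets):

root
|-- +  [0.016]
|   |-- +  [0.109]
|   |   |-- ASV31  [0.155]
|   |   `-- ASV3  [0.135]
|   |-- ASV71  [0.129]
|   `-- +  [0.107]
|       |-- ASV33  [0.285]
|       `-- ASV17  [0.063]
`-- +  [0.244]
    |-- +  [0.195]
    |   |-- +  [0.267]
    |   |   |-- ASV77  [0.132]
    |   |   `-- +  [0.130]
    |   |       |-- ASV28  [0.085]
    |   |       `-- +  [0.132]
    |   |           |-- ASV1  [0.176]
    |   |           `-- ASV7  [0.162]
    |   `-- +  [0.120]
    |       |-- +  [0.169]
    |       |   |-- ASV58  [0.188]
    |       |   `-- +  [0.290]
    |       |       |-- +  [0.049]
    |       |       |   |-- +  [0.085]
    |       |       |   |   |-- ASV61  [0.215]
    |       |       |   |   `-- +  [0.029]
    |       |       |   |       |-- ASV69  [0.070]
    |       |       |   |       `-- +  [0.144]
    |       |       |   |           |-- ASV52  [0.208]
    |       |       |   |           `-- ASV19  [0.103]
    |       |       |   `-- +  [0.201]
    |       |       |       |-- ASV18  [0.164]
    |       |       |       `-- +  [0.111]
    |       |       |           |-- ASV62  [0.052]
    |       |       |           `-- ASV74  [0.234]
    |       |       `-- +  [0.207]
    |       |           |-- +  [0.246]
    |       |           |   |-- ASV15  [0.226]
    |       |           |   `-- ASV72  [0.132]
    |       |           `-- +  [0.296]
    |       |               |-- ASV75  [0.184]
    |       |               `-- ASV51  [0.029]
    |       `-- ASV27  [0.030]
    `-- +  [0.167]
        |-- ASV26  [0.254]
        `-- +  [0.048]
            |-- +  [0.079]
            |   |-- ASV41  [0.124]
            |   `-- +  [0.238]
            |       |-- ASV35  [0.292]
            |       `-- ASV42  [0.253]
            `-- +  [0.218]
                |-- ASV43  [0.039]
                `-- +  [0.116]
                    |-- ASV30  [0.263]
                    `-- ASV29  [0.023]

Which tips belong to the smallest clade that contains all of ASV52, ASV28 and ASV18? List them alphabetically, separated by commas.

Tracing ASV52: it sits inside (ASV52,ASV19).
Tracing ASV28: it sits inside (ASV28,(ASV1,ASV7)).
Tracing ASV18: it sits inside (ASV18,(ASV62,ASV74)).
The smallest clade enclosing all 3 is ((ASV77,(ASV28,(ASV1,ASV7))),((ASV58,(((ASV61,(ASV69,(ASV52,ASV19))),(ASV18,(ASV62,ASV74))),((ASV15,ASV72),(ASV75,ASV51)))),ASV27)); the answer is its 17 terminal taxa in alphabetical order.

ASV1, ASV15, ASV18, ASV19, ASV27, ASV28, ASV51, ASV52, ASV58, ASV61, ASV62, ASV69, ASV7, ASV72, ASV74, ASV75, ASV77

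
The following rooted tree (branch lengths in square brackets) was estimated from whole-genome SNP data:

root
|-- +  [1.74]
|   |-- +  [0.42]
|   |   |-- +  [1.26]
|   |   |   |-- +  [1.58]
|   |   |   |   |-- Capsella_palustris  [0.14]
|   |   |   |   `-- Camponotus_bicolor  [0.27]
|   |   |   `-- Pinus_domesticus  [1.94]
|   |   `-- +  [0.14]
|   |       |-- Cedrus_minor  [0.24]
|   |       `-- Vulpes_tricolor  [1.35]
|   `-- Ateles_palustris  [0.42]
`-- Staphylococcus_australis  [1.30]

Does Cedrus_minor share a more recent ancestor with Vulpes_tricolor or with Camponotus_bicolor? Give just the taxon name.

Vulpes_tricolor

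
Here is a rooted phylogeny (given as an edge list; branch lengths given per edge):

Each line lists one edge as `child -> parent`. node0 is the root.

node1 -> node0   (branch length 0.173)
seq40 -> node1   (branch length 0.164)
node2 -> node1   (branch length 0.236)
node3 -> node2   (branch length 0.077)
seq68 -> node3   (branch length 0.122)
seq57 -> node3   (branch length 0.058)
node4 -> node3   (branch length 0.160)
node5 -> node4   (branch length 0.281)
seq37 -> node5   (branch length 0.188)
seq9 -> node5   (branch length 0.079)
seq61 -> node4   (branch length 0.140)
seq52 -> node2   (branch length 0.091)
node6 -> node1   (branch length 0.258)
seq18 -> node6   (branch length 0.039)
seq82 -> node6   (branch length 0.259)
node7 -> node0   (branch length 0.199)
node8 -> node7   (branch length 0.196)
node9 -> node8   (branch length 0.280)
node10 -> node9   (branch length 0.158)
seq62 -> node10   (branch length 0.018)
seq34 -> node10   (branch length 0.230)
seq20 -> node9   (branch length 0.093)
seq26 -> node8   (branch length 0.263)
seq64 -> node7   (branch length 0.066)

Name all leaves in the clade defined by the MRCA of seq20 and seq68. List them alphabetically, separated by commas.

seq18, seq20, seq26, seq34, seq37, seq40, seq52, seq57, seq61, seq62, seq64, seq68, seq82, seq9

Tracing seq20: it sits inside ((seq62,seq34),seq20).
Tracing seq68: it sits inside (seq68,seq57,((seq37,seq9),seq61)).
The smallest clade enclosing both is the whole tree (their MRCA is the root), so the answer is all 14 tips in alphabetical order.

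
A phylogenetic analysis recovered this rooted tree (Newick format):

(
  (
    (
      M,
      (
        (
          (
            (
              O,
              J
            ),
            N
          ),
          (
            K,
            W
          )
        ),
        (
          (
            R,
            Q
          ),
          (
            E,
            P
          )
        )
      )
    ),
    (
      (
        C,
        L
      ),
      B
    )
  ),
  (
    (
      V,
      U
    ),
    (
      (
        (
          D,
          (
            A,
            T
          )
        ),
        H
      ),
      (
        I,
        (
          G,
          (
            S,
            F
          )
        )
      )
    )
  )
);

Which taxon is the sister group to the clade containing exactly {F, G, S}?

The clade containing exactly {F, G, S} attaches to the tree at the node subtending (I,(G,(S,F))).
The other lineage descending from that same node — the sister group — is the single tip I.

I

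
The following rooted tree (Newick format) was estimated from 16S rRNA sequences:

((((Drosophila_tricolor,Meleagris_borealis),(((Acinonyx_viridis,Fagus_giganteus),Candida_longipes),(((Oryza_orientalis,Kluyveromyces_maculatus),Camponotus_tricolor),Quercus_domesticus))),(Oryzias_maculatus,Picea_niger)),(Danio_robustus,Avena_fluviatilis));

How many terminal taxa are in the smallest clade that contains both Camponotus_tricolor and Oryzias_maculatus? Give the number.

The MRCA of Camponotus_tricolor and Oryzias_maculatus is the node subtending (((Drosophila_tricolor,Meleagris_borealis),(((Acinonyx_viridis,Fagus_giganteus),Candida_longipes),(((Oryza_orientalis,Kluyveromyces_maculatus),Camponotus_tricolor),Quercus_domesticus))),(Oryzias_maculatus,Picea_niger)).
That clade contains 11 terminal taxa: Acinonyx_viridis, Camponotus_tricolor, Candida_longipes, Drosophila_tricolor, Fagus_giganteus, Kluyveromyces_maculatus, Meleagris_borealis, Oryza_orientalis, Oryzias_maculatus, Picea_niger, Quercus_domesticus.

11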